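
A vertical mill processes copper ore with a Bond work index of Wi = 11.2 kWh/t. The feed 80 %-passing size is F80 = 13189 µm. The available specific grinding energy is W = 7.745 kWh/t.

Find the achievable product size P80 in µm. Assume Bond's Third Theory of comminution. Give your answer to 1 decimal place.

W = 10·Wi·[P80^(−½) − F80^(−½)]
P80^-0.5 = F80^-0.5 + W/(10 Wi)
  = 7.7450/(10·11.2) + 1/√13189 = 0.069152 + 0.008708 = 0.077859
P80 = (1/0.077859)² = 12.8437² = 164.96 µm

P80 = 165.0 µm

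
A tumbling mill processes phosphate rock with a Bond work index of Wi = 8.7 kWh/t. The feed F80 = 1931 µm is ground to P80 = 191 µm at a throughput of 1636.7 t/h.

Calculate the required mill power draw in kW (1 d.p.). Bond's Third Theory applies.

W = 10 Wi (P80^-0.5 − F80^-0.5)
W = 10·8.7·(1/√191 − 1/√1931) = 10·8.7·(0.049601) = 4.3153 kWh/t
P = W·T = 4.3153·1636.7 = 7062.8 kW

P = 7062.8 kW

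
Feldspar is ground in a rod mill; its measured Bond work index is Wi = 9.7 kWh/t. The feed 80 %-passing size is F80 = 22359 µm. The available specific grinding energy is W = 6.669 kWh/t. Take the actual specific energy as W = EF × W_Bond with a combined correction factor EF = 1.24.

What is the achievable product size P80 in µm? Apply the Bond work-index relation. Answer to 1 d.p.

Bond: W = 10·Wi·(1/√P80 − 1/√F80)
W_Bond = W / EF = 6.669 / 1.24 = 5.3782 kWh/t
⇒ 1/√P80 = W_Bond/(10 Wi) + 1/√F80
  = 5.3782/(10·9.7) + 1/√22359 = 0.055446 + 0.006688 = 0.062133
P80 = (1/0.062133)² = 16.0944² = 259.03 µm

P80 = 259.0 µm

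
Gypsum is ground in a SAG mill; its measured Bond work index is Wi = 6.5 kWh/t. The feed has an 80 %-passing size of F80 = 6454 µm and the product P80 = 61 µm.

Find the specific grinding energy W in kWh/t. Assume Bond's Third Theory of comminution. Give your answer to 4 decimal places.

W = 10·Wi·[P80^(−½) − F80^(−½)]
1/√61 = 0.128037;  1/√6454 = 0.012448
W = 10·6.5·(0.128037 − 0.012448) = 7.5133 kWh/t

W = 7.5133 kWh/t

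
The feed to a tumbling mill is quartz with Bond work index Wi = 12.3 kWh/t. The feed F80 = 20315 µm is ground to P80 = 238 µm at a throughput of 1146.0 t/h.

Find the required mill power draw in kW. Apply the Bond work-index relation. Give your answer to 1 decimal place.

W = 10 Wi / √P80 − 10 Wi / √F80
W = 10·12.3·(1/√238 − 1/√20315) = 10·12.3·(0.057804) = 7.1099 kWh/t
Mill draw = 7.1099 × 1146.0 = 8148.0 kW

P = 8148.0 kW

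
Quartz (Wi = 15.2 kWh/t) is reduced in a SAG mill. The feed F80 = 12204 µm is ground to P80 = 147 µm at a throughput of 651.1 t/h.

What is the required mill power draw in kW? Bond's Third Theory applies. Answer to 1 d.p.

P = 7266.8 kW

W = 10 Wi (P80^-0.5 − F80^-0.5)
W = 10·15.2·(1/√147 − 1/√12204) = 10·15.2·(0.073427) = 11.1608 kWh/t
P_mill = W·ṁ = 11.1608·651.1 = 7266.8 kW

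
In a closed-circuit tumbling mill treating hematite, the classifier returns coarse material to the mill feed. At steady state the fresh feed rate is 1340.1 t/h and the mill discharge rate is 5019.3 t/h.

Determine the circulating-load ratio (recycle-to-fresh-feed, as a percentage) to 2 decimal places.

M = F + R at steady state, so:
R = M − F = 5019.3 − 1340.1 = 3679.2 t/h
CL = 100·R/F = 100·3679.2/1340.1 = 274.55 %

CL = 274.55 %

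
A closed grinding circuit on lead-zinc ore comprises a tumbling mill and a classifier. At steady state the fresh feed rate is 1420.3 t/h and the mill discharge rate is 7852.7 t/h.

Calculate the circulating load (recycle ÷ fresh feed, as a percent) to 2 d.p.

CL = 452.89 %

M = F + R at steady state, so:
R = M − F = 7852.7 − 1420.3 = 6432.4 t/h
CL = 100·R/F = 100·6432.4/1420.3 = 452.89 %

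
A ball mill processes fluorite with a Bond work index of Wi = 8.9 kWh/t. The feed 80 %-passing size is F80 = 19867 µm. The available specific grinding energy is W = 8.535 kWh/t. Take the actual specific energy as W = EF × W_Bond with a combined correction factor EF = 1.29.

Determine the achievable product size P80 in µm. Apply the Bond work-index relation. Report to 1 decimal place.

P80 = 150.8 µm

W = 10·Wi·[P80^(−½) − F80^(−½)]
W_Bond = W / EF = 8.535 / 1.29 = 6.6163 kWh/t
⇒ 1/√P80 = W_Bond/(10 Wi) + 1/√F80
  = 6.6163/(10·8.9) + 1/√19867 = 0.074340 + 0.007095 = 0.081435
P80 = (1/0.081435)² = 12.2797² = 150.79 µm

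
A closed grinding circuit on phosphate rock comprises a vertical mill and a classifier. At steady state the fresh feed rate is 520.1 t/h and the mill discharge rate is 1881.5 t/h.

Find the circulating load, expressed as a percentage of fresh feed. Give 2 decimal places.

CL = 261.76 %

M = F + R at steady state, so:
R = M − F = 1881.5 − 520.1 = 1361.4 t/h
CL = 100·R/F = 100·1361.4/520.1 = 261.76 %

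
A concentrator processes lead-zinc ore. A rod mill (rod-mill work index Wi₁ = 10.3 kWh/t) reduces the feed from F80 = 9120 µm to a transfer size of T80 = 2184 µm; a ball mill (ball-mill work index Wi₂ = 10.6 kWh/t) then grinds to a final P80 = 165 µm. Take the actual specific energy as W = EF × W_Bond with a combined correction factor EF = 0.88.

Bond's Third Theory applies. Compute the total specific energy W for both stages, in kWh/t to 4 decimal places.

W = 6.2562 kWh/t

W = 10 Wi / √P80 − 10 Wi / √F80
Stage 1 (9120→2184 µm, Wi₁=10.3): W₁ = 10·10.3·(0.021398 − 0.010471) = 1.1254 kWh/t
Stage 2 (2184→165 µm, Wi₂=10.6): W₂ = 10·10.6·(0.077850 − 0.021398) = 5.9839 kWh/t
W = W₁ + W₂ = 1.1254 + 5.9839 = 7.1093 kWh/t
With EF = 0.88: W = 7.1093·0.88 = 6.2562 kWh/t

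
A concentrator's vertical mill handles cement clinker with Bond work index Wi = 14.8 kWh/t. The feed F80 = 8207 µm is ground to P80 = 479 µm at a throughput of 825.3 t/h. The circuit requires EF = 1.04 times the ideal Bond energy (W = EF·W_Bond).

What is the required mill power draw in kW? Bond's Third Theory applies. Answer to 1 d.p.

P = 4401.9 kW

W_Bond = 10·Wi·(1/√P₈₀ − 1/√F₈₀)
W = 10·14.8·(1/√479 − 1/√8207) = 10·14.8·(0.034653) = 5.1286 kWh/t
W_actual = 1.04 × 5.1286 = 5.3337 kWh/t
P = W·T = 5.3337·825.3 = 4401.9 kW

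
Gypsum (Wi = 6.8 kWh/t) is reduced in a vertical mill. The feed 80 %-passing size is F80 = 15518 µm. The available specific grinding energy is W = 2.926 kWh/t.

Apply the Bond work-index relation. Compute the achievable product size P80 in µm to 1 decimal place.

P80 = 383.6 µm

W = 10·Wi·(P80^(-½) − F80^(-½))
⇒ 1/√P80 = W/(10·Wi) + 1/√F80
  = 2.9260/(10·6.8) + 1/√15518 = 0.043029 + 0.008028 = 0.051057
P80 = (1/0.051057)² = 19.5860² = 383.61 µm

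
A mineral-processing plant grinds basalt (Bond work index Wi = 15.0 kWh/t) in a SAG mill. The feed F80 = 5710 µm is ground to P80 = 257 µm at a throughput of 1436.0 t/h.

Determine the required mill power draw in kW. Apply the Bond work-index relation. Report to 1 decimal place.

W = 10·Wi·(P80^(-½) − F80^(-½))
W = 10·15.0·(1/√257 − 1/√5710) = 10·15.0·(0.049145) = 7.3717 kWh/t
Power = W × throughput = 7.3717 kWh/t × 1436.0 t/h = 10585.7 kW

P = 10585.7 kW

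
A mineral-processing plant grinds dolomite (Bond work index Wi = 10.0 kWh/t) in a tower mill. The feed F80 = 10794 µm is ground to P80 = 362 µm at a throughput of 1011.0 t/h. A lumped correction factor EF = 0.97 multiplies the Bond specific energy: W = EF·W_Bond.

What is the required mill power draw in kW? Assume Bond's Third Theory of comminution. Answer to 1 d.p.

W = 10 Wi / √P80 − 10 Wi / √F80
W = 10·10.0·(1/√362 − 1/√10794) = 10·10.0·(0.042934) = 4.2934 kWh/t
Apply correction: 4.2934 × 0.97 = 4.1646 kWh/t
P = W·T = 4.1646·1011.0 = 4210.4 kW

P = 4210.4 kW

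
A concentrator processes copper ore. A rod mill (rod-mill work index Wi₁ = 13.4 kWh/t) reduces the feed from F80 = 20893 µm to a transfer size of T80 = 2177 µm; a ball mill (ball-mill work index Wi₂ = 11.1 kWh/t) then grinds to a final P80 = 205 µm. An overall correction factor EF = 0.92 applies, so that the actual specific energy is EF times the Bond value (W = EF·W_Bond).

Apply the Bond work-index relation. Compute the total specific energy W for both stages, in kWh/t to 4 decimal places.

W = 6.7330 kWh/t

W = 10 Wi / √P80 − 10 Wi / √F80
Stage 1 (20893→2177 µm, Wi₁=13.4): W₁ = 10·13.4·(0.021432 − 0.006918) = 1.9449 kWh/t
Stage 2 (2177→205 µm, Wi₂=11.1): W₂ = 10·11.1·(0.069843 − 0.021432) = 5.3736 kWh/t
W = W₁ + W₂ = 1.9449 + 5.3736 = 7.3185 kWh/t
Apply correction: 7.3185 × 0.92 = 6.7330 kWh/t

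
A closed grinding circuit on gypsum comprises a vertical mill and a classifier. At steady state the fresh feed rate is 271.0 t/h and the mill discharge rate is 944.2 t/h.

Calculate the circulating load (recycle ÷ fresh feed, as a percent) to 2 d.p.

Discharge = new feed + return, hence
R = M − F = 944.2 − 271.0 = 673.2 t/h
CL = 100·R/F = 100·673.2/271.0 = 248.41 %

CL = 248.41 %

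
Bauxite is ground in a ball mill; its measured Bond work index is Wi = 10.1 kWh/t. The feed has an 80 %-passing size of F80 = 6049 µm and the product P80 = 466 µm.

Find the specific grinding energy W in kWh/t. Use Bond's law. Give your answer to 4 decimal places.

Bond:  W = 10 Wi (1/√P − 1/√F)
1/√466 = 0.046324;  1/√6049 = 0.012858
W = 10·10.1·(0.046324 − 0.012858) = 3.3801 kWh/t

W = 3.3801 kWh/t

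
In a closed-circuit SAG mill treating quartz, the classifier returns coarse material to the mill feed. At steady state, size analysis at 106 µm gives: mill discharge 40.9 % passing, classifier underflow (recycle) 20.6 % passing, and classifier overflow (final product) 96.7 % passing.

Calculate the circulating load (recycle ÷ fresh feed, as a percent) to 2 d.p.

Mass balance on the −106 µm fraction:
Fd + Rd = Ru + Fo ⇒ R/F = (o−d)/(d−u)
r = (96.7 − 40.9)/(40.9 − 20.6) = 55.8/20.3 = 2.7488
CL = 100·r = 274.88 %

CL = 274.88 %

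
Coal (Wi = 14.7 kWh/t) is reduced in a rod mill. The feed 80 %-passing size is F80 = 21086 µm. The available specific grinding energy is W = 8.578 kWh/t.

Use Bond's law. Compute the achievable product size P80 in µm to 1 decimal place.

P80 = 234.9 µm

W = 10·Wi·[P80^(−½) − F80^(−½)]
P80^(−½) = W/(10 Wi) + F80^(−½)
  = 8.5780/(10·14.7) + 1/√21086 = 0.058354 + 0.006887 = 0.065240
P80 = (1/0.065240)² = 15.3279² = 234.95 µm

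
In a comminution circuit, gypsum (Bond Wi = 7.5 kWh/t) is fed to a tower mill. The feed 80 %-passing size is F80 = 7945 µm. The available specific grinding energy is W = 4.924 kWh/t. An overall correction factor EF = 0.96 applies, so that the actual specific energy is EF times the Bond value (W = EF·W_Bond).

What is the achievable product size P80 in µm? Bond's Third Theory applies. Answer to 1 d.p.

W = 10 Wi / √P80 − 10 Wi / √F80
W_Bond = W / EF = 4.924 / 0.96 = 5.1292 kWh/t
1/√P80 = 1/√F80 + W_Bond/(10·Wi)
  = 5.1292/(10·7.5) + 1/√7945 = 0.068389 + 0.011219 = 0.079608
P80 = (1/0.079608)² = 12.5616² = 157.79 µm

P80 = 157.8 µm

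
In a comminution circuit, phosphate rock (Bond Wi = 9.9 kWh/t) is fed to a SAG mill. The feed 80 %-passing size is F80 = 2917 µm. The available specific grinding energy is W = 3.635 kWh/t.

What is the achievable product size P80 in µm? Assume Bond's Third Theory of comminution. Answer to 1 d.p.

P80 = 327.8 µm

W = 10 Wi (P80^-0.5 − F80^-0.5)
P80^-0.5 = F80^-0.5 + W/(10 Wi)
  = 3.6350/(10·9.9) + 1/√2917 = 0.036717 + 0.018515 = 0.055233
P80 = (1/0.055233)² = 18.1053² = 327.80 µm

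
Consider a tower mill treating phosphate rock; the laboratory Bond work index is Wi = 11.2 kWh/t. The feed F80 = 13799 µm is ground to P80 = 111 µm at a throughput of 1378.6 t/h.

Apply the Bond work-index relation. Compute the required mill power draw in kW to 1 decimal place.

W = 10 Wi / √P80 − 10 Wi / √F80
W = 10·11.2·(1/√111 − 1/√13799) = 10·11.2·(0.086403) = 9.6771 kWh/t
Power = W × throughput = 9.6771 kWh/t × 1378.6 t/h = 13340.9 kW

P = 13340.9 kW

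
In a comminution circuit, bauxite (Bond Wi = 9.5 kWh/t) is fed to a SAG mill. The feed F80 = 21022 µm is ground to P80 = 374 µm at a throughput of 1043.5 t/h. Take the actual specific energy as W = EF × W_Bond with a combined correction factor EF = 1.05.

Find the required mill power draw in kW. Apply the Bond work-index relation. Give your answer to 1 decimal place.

P = 4664.4 kW

W = 10 Wi (P80^-0.5 − F80^-0.5)
W = 10·9.5·(1/√374 − 1/√21022) = 10·9.5·(0.044812) = 4.2571 kWh/t
Corrected W = EF·W_Bond = 1.05·4.2571 = 4.4700 kWh/t
Power = W × throughput = 4.4700 kWh/t × 1043.5 t/h = 4664.4 kW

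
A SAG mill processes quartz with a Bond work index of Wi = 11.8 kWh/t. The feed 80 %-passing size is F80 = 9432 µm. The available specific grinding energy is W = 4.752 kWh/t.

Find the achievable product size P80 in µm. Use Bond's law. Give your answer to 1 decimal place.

P80 = 391.1 µm

W = 10 Wi (1/√P80 − 1/√F80)  [Bond]
⇒ 1/√P80 = W/(10 Wi) + 1/√F80
  = 4.7520/(10·11.8) + 1/√9432 = 0.040271 + 0.010297 = 0.050568
P80 = (1/0.050568)² = 19.7754² = 391.07 µm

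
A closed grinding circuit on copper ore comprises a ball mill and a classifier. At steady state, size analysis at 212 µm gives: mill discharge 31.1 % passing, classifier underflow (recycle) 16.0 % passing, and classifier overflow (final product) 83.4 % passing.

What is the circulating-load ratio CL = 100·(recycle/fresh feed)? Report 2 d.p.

CL = 346.36 %

Balance %-passing 212 µm (r = R/F):
Fd + Rd = Ru + Fo ⇒ R/F = (o−d)/(d−u)
r = (83.4 − 31.1)/(31.1 − 16.0) = 52.3/15.1 = 3.4636
CL = 100·r = 346.36 %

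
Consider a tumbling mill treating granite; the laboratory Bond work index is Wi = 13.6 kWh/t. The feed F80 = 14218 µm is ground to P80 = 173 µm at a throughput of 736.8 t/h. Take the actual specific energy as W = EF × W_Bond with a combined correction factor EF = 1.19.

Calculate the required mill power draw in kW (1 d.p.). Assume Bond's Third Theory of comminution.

P = 8065.9 kW

W = 10 Wi / √P80 − 10 Wi / √F80
W = 10·13.6·(1/√173 − 1/√14218) = 10·13.6·(0.067642) = 9.1993 kWh/t
W_actual = 1.19 × 9.1993 = 10.9472 kWh/t
P = W·T = 10.9472·736.8 = 8065.9 kW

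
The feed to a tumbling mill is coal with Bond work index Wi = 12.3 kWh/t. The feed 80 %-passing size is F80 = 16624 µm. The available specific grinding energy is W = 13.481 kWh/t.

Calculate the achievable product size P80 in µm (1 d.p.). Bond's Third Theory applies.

P80 = 72.6 µm

Bond: W = 10·Wi·(1/√P80 − 1/√F80)
⇒ 1/√P80 = W/(10 Wi) + 1/√F80
  = 13.4810/(10·12.3) + 1/√16624 = 0.109602 + 0.007756 = 0.117358
P80 = (1/0.117358)² = 8.5210² = 72.61 µm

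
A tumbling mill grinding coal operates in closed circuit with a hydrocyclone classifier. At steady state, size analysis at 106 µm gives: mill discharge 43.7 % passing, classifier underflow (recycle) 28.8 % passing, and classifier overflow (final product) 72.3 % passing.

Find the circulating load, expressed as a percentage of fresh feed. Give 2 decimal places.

CL = 191.95 %

Classifier node, passing 106 µm:
Fd + Rd = Ru + Fo ⇒ R/F = (o−d)/(d−u)
r = (72.3 − 43.7)/(43.7 − 28.8) = 28.6/14.9 = 1.9195
CL = 100·r = 191.95 %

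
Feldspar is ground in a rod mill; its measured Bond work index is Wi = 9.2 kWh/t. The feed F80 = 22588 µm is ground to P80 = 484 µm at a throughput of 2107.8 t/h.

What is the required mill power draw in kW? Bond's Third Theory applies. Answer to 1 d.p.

W = 10·Wi·(P80^(-½) − F80^(-½))
W = 10·9.2·(1/√484 − 1/√22588) = 10·9.2·(0.038801) = 3.5697 kWh/t
Power = W × throughput = 3.5697 kWh/t × 2107.8 t/h = 7524.2 kW

P = 7524.2 kW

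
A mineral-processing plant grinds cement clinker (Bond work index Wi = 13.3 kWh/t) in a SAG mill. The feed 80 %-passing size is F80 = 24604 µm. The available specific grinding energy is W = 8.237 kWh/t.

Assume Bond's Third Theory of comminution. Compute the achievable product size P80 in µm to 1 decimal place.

P80 = 214.3 µm

W = 10·Wi·(P80^(-½) − F80^(-½))
⇒ 1/√P80 = W/(10 Wi) + 1/√F80
  = 8.2370/(10·13.3) + 1/√24604 = 0.061932 + 0.006375 = 0.068308
P80 = (1/0.068308)² = 14.6397² = 214.32 µm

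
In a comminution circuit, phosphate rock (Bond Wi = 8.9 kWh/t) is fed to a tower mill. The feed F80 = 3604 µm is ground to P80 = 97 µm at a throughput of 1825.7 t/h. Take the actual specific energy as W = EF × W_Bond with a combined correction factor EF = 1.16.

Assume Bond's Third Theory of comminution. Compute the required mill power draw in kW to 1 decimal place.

P = 15998.1 kW

W = 10·Wi·(P80^(-½) − F80^(-½))
W = 10·8.9·(1/√97 − 1/√3604) = 10·8.9·(0.084877) = 7.5541 kWh/t
With EF = 1.16: W = 7.5541·1.16 = 8.7627 kWh/t
Mill draw = 8.7627 × 1825.7 = 15998.1 kW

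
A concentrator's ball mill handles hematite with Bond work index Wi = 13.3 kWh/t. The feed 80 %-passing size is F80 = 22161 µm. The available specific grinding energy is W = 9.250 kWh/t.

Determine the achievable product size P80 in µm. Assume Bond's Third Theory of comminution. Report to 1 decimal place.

W = 10·Wi·(P80^(-½) − F80^(-½))
1/√P80 = 1/√F80 + W/(10·Wi)
  = 9.2500/(10·13.3) + 1/√22161 = 0.069549 + 0.006717 = 0.076266
P80 = (1/0.076266)² = 13.1119² = 171.92 µm

P80 = 171.9 µm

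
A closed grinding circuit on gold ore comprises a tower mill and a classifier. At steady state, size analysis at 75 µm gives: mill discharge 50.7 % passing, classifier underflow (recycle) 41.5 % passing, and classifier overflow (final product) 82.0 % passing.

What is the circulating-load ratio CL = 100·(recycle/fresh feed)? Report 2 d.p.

Balance %-passing 75 µm (r = R/F):
(1+r)·d = r·u + o ⇒ r = (o−d)/(d−u)
r = (82.0 − 50.7)/(50.7 − 41.5) = 31.3/9.2 = 3.4022
CL = 100·r = 340.22 %

CL = 340.22 %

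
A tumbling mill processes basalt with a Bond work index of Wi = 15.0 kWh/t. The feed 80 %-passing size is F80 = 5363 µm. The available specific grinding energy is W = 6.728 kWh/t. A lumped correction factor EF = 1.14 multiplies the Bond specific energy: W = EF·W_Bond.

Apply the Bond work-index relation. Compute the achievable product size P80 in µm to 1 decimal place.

P80 = 356.0 µm

Bond: W = 10·Wi·(1/√P80 − 1/√F80)
W_Bond = W / EF = 6.728 / 1.14 = 5.9018 kWh/t
P80^(−½) = W_Bond/(10 Wi) + F80^(−½)
  = 5.9018/(10·15.0) + 1/√5363 = 0.039345 + 0.013655 = 0.053000
P80 = (1/0.053000)² = 18.8679² = 356.00 µm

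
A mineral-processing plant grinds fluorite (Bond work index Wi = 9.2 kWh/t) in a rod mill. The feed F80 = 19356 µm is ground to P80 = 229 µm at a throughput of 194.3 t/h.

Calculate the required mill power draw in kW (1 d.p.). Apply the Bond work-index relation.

W_Bond = 10·Wi·(1/√P₈₀ − 1/√F₈₀)
W = 10·9.2·(1/√229 − 1/√19356) = 10·9.2·(0.058894) = 5.4183 kWh/t
P_mill = W·ṁ = 5.4183·194.3 = 1052.8 kW

P = 1052.8 kW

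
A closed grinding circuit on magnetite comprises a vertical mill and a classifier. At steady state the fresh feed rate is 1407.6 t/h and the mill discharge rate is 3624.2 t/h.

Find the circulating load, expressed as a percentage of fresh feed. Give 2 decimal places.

Discharge = new feed + return, hence
R = M − F = 3624.2 − 1407.6 = 2216.6 t/h
CL = 100·R/F = 100·2216.6/1407.6 = 157.47 %

CL = 157.47 %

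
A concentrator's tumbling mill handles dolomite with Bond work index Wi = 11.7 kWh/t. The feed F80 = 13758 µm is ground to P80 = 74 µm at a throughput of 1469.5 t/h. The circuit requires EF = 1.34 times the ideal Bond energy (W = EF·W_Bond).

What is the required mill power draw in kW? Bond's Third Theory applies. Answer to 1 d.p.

P = 24817.9 kW

W = 10·Wi·[P80^(−½) − F80^(−½)]
W = 10·11.7·(1/√74 − 1/√13758) = 10·11.7·(0.107722) = 12.6035 kWh/t
Apply correction: 12.6035 × 1.34 = 16.8887 kWh/t
P_mill = W·ṁ = 16.8887·1469.5 = 24817.9 kW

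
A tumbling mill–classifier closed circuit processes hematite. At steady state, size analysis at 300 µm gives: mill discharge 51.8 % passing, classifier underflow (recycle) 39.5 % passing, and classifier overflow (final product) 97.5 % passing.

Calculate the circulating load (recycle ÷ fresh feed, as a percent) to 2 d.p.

Classifier node, passing 300 µm:
r = (o − d)/(d − u)
r = (97.5 − 51.8)/(51.8 − 39.5) = 45.7/12.3 = 3.7154
CL = 100·r = 371.54 %

CL = 371.54 %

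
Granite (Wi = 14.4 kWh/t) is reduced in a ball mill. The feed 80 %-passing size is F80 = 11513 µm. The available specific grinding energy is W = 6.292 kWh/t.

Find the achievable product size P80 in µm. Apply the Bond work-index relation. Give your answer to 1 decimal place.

P80 = 355.8 µm

W = 10 Wi / √P80 − 10 Wi / √F80
P80^(−½) = W/(10 Wi) + F80^(−½)
  = 6.2920/(10·14.4) + 1/√11513 = 0.043694 + 0.009320 = 0.053014
P80 = (1/0.053014)² = 18.8629² = 355.81 µm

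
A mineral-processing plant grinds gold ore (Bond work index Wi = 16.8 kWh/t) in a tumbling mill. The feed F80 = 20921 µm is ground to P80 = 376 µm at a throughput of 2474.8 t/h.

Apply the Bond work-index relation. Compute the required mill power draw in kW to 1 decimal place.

W_Bond = 10·Wi·(1/√P₈₀ − 1/√F₈₀)
W = 10·16.8·(1/√376 − 1/√20921) = 10·16.8·(0.044657) = 7.5024 kWh/t
Mill draw = 7.5024 × 2474.8 = 18567.0 kW

P = 18567.0 kW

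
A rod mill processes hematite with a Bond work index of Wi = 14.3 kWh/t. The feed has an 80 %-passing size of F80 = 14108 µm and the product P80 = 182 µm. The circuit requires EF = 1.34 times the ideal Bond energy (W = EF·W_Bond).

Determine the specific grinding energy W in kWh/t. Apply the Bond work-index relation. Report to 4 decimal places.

W = 10 Wi (1/√P80 − 1/√F80)  [Bond]
1/√182 = 0.074125;  1/√14108 = 0.008419
W = 10·14.3·(0.074125 − 0.008419) = 9.3959 kWh/t
W_actual = 1.34 × 9.3959 = 12.5905 kWh/t

W = 12.5905 kWh/t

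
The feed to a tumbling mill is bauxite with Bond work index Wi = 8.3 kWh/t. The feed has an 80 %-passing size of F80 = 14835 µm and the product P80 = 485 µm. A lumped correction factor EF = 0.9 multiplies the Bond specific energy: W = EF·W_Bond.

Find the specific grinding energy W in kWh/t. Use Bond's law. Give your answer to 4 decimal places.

W = 2.7786 kWh/t

W = 10 Wi (1/√P80 − 1/√F80)  [Bond]
1/√485 = 0.045408;  1/√14835 = 0.008210
W = 10·8.3·(0.045408 − 0.008210) = 3.0874 kWh/t
Apply correction: 3.0874 × 0.9 = 2.7786 kWh/t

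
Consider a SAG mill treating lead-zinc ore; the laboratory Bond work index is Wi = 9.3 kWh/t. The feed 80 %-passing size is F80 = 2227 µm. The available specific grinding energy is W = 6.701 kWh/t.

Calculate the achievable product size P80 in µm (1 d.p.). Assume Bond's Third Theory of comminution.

Bond:  W = 10 Wi (1/√P − 1/√F)
P80^(−½) = W/(10 Wi) + F80^(−½)
  = 6.7010/(10·9.3) + 1/√2227 = 0.072054 + 0.021190 = 0.093244
P80 = (1/0.093244)² = 10.7245² = 115.02 µm

P80 = 115.0 µm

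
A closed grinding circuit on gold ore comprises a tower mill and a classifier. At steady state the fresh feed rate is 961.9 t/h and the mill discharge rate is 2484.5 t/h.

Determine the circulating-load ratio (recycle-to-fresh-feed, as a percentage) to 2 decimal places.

CL = 158.29 %

Mill node: discharge = fresh + recycle.
R = M − F = 2484.5 − 961.9 = 1522.6 t/h
CL = 100·R/F = 100·1522.6/961.9 = 158.29 %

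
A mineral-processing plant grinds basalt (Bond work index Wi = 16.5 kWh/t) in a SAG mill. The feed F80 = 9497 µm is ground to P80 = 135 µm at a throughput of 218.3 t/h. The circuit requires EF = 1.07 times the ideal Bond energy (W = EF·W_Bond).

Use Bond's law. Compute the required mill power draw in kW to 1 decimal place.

W = 10 Wi / √P80 − 10 Wi / √F80
W = 10·16.5·(1/√135 − 1/√9497) = 10·16.5·(0.075805) = 12.5078 kWh/t
With EF = 1.07: W = 12.5078·1.07 = 13.3834 kWh/t
Mill draw = 13.3834 × 218.3 = 2921.6 kW

P = 2921.6 kW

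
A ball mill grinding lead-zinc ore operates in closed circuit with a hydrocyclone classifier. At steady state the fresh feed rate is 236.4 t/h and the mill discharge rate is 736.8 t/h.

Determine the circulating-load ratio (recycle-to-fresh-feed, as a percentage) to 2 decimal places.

CL = 211.68 %

Mill node: discharge = fresh + recycle.
R = M − F = 736.8 − 236.4 = 500.4 t/h
CL = 100·R/F = 100·500.4/236.4 = 211.68 %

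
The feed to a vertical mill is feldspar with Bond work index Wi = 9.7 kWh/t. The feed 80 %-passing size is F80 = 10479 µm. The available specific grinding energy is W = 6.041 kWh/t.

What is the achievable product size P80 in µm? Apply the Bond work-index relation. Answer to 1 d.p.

W = 10 Wi / √P80 − 10 Wi / √F80
1/√P80 = 1/√F80 + W/(10·Wi)
  = 6.0410/(10·9.7) + 1/√10479 = 0.062278 + 0.009769 = 0.072047
P80 = (1/0.072047)² = 13.8798² = 192.65 µm

P80 = 192.6 µm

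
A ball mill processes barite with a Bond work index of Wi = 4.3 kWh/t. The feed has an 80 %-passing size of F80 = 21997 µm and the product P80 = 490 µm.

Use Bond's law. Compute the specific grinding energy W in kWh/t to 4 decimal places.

Bond: W = 10·Wi·(1/√P80 − 1/√F80)
1/√490 = 0.045175;  1/√21997 = 0.006742
W = 10·4.3·(0.045175 − 0.006742) = 1.6526 kWh/t

W = 1.6526 kWh/t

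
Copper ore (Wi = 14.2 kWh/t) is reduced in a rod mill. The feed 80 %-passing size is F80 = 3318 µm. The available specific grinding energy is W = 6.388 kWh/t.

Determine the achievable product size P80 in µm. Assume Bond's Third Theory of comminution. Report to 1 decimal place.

W_Bond = 10·Wi·(1/√P₈₀ − 1/√F₈₀)
P80^-0.5 = F80^-0.5 + W/(10 Wi)
  = 6.3880/(10·14.2) + 1/√3318 = 0.044986 + 0.017360 = 0.062346
P80 = (1/0.062346)² = 16.0394² = 257.26 µm

P80 = 257.3 µm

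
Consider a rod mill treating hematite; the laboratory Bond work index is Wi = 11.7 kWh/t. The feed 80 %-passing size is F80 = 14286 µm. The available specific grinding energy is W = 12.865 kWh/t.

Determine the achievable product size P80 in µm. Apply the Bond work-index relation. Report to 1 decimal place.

P80 = 71.4 µm

Bond: W = 10·Wi·(1/√P80 − 1/√F80)
P80^(−½) = W/(10 Wi) + F80^(−½)
  = 12.8650/(10·11.7) + 1/√14286 = 0.109957 + 0.008367 = 0.118324
P80 = (1/0.118324)² = 8.4514² = 71.43 µm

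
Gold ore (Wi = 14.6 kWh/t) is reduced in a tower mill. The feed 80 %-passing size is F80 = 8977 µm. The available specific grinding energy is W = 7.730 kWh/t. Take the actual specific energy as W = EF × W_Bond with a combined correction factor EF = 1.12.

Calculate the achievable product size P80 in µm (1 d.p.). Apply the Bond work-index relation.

W = 10·Wi·[P80^(−½) − F80^(−½)]
W_Bond = W / EF = 7.730 / 1.12 = 6.9018 kWh/t
P80^(−½) = W_Bond/(10 Wi) + F80^(−½)
  = 6.9018/(10·14.6) + 1/√8977 = 0.047273 + 0.010554 = 0.057827
P80 = (1/0.057827)² = 17.2930² = 299.05 µm

P80 = 299.0 µm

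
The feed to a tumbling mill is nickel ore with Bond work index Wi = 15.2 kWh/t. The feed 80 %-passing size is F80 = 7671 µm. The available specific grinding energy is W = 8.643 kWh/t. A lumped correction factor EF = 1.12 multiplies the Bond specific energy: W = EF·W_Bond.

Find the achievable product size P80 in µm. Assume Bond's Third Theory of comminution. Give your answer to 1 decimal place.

W_Bond = 10·Wi·(1/√P₈₀ − 1/√F₈₀)
W_Bond = W / EF = 8.643 / 1.12 = 7.7170 kWh/t
⇒ 1/√P80 = W_Bond/(10·Wi) + 1/√F80
  = 7.7170/(10·15.2) + 1/√7671 = 0.050770 + 0.011418 = 0.062187
P80 = (1/0.062187)² = 16.0805² = 258.58 µm

P80 = 258.6 µm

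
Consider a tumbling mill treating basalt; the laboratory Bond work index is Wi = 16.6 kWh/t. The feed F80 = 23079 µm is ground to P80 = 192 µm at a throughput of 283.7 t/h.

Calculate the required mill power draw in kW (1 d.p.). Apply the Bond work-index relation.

P = 3088.7 kW

W = 10·Wi·[P80^(−½) − F80^(−½)]
W = 10·16.6·(1/√192 − 1/√23079) = 10·16.6·(0.065586) = 10.8873 kWh/t
P = W·T = 10.8873·283.7 = 3088.7 kW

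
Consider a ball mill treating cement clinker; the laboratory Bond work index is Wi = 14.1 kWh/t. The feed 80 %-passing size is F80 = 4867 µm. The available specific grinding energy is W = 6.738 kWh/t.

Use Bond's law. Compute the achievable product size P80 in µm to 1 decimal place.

P80 = 259.1 µm

W = 10·Wi·(P80^(-½) − F80^(-½))
P80^-0.5 = F80^-0.5 + W/(10 Wi)
  = 6.7380/(10·14.1) + 1/√4867 = 0.047787 + 0.014334 = 0.062121
P80 = (1/0.062121)² = 16.0975² = 259.13 µm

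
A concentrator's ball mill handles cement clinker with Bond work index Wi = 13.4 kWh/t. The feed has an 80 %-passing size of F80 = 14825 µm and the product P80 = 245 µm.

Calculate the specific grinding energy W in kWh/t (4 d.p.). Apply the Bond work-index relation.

Bond:  W = 10 Wi (1/√P − 1/√F)
1/√245 = 0.063888;  1/√14825 = 0.008213
W = 10·13.4·(0.063888 − 0.008213) = 7.4604 kWh/t

W = 7.4604 kWh/t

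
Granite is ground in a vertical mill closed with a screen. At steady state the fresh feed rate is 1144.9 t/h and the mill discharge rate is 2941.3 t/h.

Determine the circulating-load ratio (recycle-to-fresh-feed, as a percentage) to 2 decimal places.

Mill node: discharge = fresh + recycle.
R = M − F = 2941.3 − 1144.9 = 1796.4 t/h
CL = 100·R/F = 100·1796.4/1144.9 = 156.90 %

CL = 156.90 %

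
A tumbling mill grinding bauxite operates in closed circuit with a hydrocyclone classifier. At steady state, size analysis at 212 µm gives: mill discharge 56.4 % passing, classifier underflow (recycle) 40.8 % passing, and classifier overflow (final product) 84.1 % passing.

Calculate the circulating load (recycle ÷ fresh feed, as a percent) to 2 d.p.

Balance %-passing 212 µm (r = R/F):
r = (o − d)/(d − u)
r = (84.1 − 56.4)/(56.4 − 40.8) = 27.7/15.6 = 1.7756
CL = 100·r = 177.56 %

CL = 177.56 %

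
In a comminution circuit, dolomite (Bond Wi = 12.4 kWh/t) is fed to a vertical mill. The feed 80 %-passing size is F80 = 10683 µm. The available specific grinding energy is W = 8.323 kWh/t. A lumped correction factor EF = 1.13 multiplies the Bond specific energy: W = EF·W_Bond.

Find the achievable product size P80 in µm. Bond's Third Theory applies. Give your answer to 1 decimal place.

P80 = 209.6 µm

W = 10·Wi·[P80^(−½) − F80^(−½)]
W_Bond = W / EF = 8.323 / 1.13 = 7.3655 kWh/t
P80^-0.5 = F80^-0.5 + W_Bond/(10 Wi)
  = 7.3655/(10·12.4) + 1/√10683 = 0.059399 + 0.009675 = 0.069074
P80 = (1/0.069074)² = 14.4772² = 209.59 µm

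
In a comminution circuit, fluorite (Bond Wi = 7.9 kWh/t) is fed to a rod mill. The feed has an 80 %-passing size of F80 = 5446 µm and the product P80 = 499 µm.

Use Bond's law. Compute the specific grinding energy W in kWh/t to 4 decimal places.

W = 2.4660 kWh/t

Bond: W = 10·Wi·(1/√P80 − 1/√F80)
1/√499 = 0.044766;  1/√5446 = 0.013551
W = 10·7.9·(0.044766 − 0.013551) = 2.4660 kWh/t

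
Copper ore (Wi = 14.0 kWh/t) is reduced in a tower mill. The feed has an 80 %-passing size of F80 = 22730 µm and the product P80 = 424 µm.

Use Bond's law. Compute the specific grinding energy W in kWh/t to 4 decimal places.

W = 10 Wi (P80^-0.5 − F80^-0.5)
1/√424 = 0.048564;  1/√22730 = 0.006633
W = 10·14.0·(0.048564 − 0.006633) = 5.8704 kWh/t

W = 5.8704 kWh/t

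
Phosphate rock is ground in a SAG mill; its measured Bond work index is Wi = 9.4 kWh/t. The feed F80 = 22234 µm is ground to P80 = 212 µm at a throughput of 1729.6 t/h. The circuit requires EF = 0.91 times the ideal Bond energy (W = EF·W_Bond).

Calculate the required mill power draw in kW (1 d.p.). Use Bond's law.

P = 9169.0 kW

W = 10 Wi / √P80 − 10 Wi / √F80
W = 10·9.4·(1/√212 − 1/√22234) = 10·9.4·(0.061974) = 5.8255 kWh/t
Corrected W = EF·W_Bond = 0.91·5.8255 = 5.3012 kWh/t
Mill draw = 5.3012 × 1729.6 = 9169.0 kW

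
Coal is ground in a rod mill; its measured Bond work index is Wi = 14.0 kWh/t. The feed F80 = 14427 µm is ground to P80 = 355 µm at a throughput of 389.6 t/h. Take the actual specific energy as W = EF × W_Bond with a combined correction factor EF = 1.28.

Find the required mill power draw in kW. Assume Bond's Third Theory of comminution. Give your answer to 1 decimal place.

P = 3124.2 kW

W = 10·Wi·(P80^(-½) − F80^(-½))
W = 10·14.0·(1/√355 − 1/√14427) = 10·14.0·(0.044749) = 6.2649 kWh/t
With EF = 1.28: W = 6.2649·1.28 = 8.0190 kWh/t
P = W·T = 8.0190·389.6 = 3124.2 kW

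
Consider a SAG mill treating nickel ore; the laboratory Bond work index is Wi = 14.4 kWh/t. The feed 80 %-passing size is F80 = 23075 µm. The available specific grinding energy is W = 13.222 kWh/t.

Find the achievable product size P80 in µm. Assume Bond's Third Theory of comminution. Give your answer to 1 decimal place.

P80 = 103.3 µm

W = 10·Wi·[P80^(−½) − F80^(−½)]
P80^(−½) = W/(10 Wi) + F80^(−½)
  = 13.2220/(10·14.4) + 1/√23075 = 0.091819 + 0.006583 = 0.098403
P80 = (1/0.098403)² = 10.1623² = 103.27 µm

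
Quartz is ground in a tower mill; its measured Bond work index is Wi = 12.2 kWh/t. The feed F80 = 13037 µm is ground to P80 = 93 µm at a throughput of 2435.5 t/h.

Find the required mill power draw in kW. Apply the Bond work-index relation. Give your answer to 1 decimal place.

W = 10·Wi·[P80^(−½) − F80^(−½)]
W = 10·12.2·(1/√93 − 1/√13037) = 10·12.2·(0.094937) = 11.5823 kWh/t
Power = W × throughput = 11.5823 kWh/t × 2435.5 t/h = 28208.7 kW

P = 28208.7 kW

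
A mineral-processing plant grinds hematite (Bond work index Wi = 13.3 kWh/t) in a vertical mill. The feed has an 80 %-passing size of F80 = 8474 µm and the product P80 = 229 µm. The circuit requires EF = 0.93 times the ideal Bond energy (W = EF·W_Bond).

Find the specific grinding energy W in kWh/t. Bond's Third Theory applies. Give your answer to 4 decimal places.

Bond:  W = 10 Wi (1/√P − 1/√F)
1/√229 = 0.066082;  1/√8474 = 0.010863
W = 10·13.3·(0.066082 − 0.010863) = 7.3441 kWh/t
Corrected W = EF·W_Bond = 0.93·7.3441 = 6.8300 kWh/t

W = 6.8300 kWh/t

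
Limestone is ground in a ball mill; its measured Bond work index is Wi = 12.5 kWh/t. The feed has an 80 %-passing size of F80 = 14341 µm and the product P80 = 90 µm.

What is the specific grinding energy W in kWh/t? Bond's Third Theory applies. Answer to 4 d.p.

W = 10·Wi·(P80^(-½) − F80^(-½))
1/√90 = 0.105409;  1/√14341 = 0.008350
W = 10·12.5·(0.105409 − 0.008350) = 12.1323 kWh/t

W = 12.1323 kWh/t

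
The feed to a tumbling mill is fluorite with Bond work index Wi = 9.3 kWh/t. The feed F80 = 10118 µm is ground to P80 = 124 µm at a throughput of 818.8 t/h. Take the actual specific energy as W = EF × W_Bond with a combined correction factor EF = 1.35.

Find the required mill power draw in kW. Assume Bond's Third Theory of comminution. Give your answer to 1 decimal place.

W = 10 Wi (P80^-0.5 − F80^-0.5)
W = 10·9.3·(1/√124 − 1/√10118) = 10·9.3·(0.079861) = 7.4271 kWh/t
Corrected W = EF·W_Bond = 1.35·7.4271 = 10.0266 kWh/t
P = W·T = 10.0266·818.8 = 8209.8 kW

P = 8209.8 kW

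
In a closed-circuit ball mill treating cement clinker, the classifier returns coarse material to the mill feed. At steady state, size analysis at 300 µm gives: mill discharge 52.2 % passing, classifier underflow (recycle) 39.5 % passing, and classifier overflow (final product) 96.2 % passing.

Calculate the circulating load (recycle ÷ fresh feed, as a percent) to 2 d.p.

CL = 346.46 %

Mass balance on the −300 µm fraction:
(1+r)·d = r·u + o ⇒ r = (o−d)/(d−u)
r = (96.2 − 52.2)/(52.2 − 39.5) = 44.0/12.7 = 3.4646
CL = 100·r = 346.46 %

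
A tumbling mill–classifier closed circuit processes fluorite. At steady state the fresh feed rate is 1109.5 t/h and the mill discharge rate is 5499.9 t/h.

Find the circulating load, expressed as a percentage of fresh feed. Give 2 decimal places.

Steady state: M = F + R.
R = M − F = 5499.9 − 1109.5 = 4390.4 t/h
CL = 100·R/F = 100·4390.4/1109.5 = 395.71 %

CL = 395.71 %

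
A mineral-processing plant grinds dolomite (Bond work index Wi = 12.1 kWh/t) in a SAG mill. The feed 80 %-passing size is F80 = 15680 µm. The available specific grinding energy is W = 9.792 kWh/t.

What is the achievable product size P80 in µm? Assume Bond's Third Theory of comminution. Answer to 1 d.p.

P80 = 126.5 µm

W = 10 Wi (P80^-0.5 − F80^-0.5)
⇒ 1/√P80 = W/(10·Wi) + 1/√F80
  = 9.7920/(10·12.1) + 1/√15680 = 0.080926 + 0.007986 = 0.088912
P80 = (1/0.088912)² = 11.2471² = 126.50 µm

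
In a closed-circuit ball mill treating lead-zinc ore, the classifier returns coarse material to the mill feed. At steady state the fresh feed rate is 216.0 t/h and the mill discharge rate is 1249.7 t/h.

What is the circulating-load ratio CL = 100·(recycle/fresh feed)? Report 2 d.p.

Steady state: M = F + R.
R = M − F = 1249.7 − 216.0 = 1033.7 t/h
CL = 100·R/F = 100·1033.7/216.0 = 478.56 %

CL = 478.56 %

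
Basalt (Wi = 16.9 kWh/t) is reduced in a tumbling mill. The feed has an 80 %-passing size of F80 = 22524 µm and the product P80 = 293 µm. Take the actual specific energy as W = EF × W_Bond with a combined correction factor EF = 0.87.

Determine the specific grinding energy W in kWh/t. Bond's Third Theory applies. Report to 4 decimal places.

W = 7.6099 kWh/t

W = 10·Wi·(P80^(-½) − F80^(-½))
1/√293 = 0.058421;  1/√22524 = 0.006663
W = 10·16.9·(0.058421 − 0.006663) = 8.7470 kWh/t
W_actual = 0.87 × 8.7470 = 7.6099 kWh/t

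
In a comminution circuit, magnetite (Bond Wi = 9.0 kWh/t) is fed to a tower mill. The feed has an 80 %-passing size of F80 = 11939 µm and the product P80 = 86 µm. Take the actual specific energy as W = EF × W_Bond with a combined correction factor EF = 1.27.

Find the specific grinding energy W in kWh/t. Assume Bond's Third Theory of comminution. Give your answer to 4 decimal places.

W = 11.2792 kWh/t

W_Bond = 10·Wi·(1/√P₈₀ − 1/√F₈₀)
1/√86 = 0.107833;  1/√11939 = 0.009152
W = 10·9.0·(0.107833 − 0.009152) = 8.8813 kWh/t
With EF = 1.27: W = 8.8813·1.27 = 11.2792 kWh/t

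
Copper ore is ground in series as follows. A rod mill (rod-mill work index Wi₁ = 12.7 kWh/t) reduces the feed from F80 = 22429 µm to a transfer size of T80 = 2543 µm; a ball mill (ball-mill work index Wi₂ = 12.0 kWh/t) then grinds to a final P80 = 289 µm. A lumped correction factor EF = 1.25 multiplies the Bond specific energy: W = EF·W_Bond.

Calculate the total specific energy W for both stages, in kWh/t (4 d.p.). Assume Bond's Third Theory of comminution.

W = 7.9370 kWh/t

W_Bond = 10·Wi·(1/√P₈₀ − 1/√F₈₀)
Stage 1 (22429→2543 µm, Wi₁=12.7): W₁ = 10·12.7·(0.019830 − 0.006677) = 1.6704 kWh/t
Stage 2 (2543→289 µm, Wi₂=12.0): W₂ = 10·12.0·(0.058824 − 0.019830) = 4.6792 kWh/t
W = W₁ + W₂ = 1.6704 + 4.6792 = 6.3496 kWh/t
With EF = 1.25: W = 6.3496·1.25 = 7.9370 kWh/t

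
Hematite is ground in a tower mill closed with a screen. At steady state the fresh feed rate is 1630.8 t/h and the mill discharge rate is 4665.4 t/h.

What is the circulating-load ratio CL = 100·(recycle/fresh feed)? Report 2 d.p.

Steady state: M = F + R.
R = M − F = 4665.4 − 1630.8 = 3034.6 t/h
CL = 100·R/F = 100·3034.6/1630.8 = 186.08 %

CL = 186.08 %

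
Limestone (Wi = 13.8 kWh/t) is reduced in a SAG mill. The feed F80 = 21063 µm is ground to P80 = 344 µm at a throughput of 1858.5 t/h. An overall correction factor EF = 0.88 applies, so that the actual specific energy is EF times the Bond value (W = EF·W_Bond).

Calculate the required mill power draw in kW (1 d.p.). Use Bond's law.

W = 10 Wi (1/√P80 − 1/√F80)  [Bond]
W = 10·13.8·(1/√344 − 1/√21063) = 10·13.8·(0.047026) = 6.4896 kWh/t
Apply correction: 6.4896 × 0.88 = 5.7108 kWh/t
Mill draw = 5.7108 × 1858.5 = 10613.6 kW

P = 10613.6 kW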